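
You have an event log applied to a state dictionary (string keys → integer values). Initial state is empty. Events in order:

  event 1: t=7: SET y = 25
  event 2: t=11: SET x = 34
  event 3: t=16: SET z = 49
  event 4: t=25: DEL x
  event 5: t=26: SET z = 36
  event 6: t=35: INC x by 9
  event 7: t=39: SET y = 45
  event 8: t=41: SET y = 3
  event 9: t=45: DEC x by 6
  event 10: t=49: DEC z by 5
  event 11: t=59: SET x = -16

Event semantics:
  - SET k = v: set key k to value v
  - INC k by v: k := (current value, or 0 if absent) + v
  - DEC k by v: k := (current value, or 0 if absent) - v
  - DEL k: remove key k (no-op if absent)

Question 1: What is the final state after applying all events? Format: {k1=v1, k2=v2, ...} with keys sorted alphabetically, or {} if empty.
Answer: {x=-16, y=3, z=31}

Derivation:
  after event 1 (t=7: SET y = 25): {y=25}
  after event 2 (t=11: SET x = 34): {x=34, y=25}
  after event 3 (t=16: SET z = 49): {x=34, y=25, z=49}
  after event 4 (t=25: DEL x): {y=25, z=49}
  after event 5 (t=26: SET z = 36): {y=25, z=36}
  after event 6 (t=35: INC x by 9): {x=9, y=25, z=36}
  after event 7 (t=39: SET y = 45): {x=9, y=45, z=36}
  after event 8 (t=41: SET y = 3): {x=9, y=3, z=36}
  after event 9 (t=45: DEC x by 6): {x=3, y=3, z=36}
  after event 10 (t=49: DEC z by 5): {x=3, y=3, z=31}
  after event 11 (t=59: SET x = -16): {x=-16, y=3, z=31}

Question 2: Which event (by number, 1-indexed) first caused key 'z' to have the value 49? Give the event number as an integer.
Looking for first event where z becomes 49:
  event 3: z (absent) -> 49  <-- first match

Answer: 3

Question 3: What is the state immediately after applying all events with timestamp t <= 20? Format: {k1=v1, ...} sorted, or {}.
Answer: {x=34, y=25, z=49}

Derivation:
Apply events with t <= 20 (3 events):
  after event 1 (t=7: SET y = 25): {y=25}
  after event 2 (t=11: SET x = 34): {x=34, y=25}
  after event 3 (t=16: SET z = 49): {x=34, y=25, z=49}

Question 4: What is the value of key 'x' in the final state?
Track key 'x' through all 11 events:
  event 1 (t=7: SET y = 25): x unchanged
  event 2 (t=11: SET x = 34): x (absent) -> 34
  event 3 (t=16: SET z = 49): x unchanged
  event 4 (t=25: DEL x): x 34 -> (absent)
  event 5 (t=26: SET z = 36): x unchanged
  event 6 (t=35: INC x by 9): x (absent) -> 9
  event 7 (t=39: SET y = 45): x unchanged
  event 8 (t=41: SET y = 3): x unchanged
  event 9 (t=45: DEC x by 6): x 9 -> 3
  event 10 (t=49: DEC z by 5): x unchanged
  event 11 (t=59: SET x = -16): x 3 -> -16
Final: x = -16

Answer: -16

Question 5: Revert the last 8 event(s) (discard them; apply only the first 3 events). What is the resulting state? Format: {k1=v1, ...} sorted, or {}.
Answer: {x=34, y=25, z=49}

Derivation:
Keep first 3 events (discard last 8):
  after event 1 (t=7: SET y = 25): {y=25}
  after event 2 (t=11: SET x = 34): {x=34, y=25}
  after event 3 (t=16: SET z = 49): {x=34, y=25, z=49}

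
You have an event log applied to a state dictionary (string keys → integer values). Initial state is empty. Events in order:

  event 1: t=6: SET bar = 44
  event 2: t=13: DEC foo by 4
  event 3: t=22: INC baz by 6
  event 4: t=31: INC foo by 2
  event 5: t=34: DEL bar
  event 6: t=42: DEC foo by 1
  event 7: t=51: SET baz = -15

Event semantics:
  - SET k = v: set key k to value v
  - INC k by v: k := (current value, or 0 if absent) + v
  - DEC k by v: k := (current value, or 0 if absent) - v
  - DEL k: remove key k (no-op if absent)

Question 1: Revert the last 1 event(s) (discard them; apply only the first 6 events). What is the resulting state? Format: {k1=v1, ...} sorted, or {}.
Answer: {baz=6, foo=-3}

Derivation:
Keep first 6 events (discard last 1):
  after event 1 (t=6: SET bar = 44): {bar=44}
  after event 2 (t=13: DEC foo by 4): {bar=44, foo=-4}
  after event 3 (t=22: INC baz by 6): {bar=44, baz=6, foo=-4}
  after event 4 (t=31: INC foo by 2): {bar=44, baz=6, foo=-2}
  after event 5 (t=34: DEL bar): {baz=6, foo=-2}
  after event 6 (t=42: DEC foo by 1): {baz=6, foo=-3}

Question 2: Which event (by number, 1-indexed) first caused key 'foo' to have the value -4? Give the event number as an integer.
Looking for first event where foo becomes -4:
  event 2: foo (absent) -> -4  <-- first match

Answer: 2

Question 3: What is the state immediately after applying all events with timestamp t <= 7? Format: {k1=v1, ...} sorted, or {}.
Answer: {bar=44}

Derivation:
Apply events with t <= 7 (1 events):
  after event 1 (t=6: SET bar = 44): {bar=44}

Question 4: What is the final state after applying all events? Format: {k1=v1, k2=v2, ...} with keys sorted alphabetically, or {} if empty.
  after event 1 (t=6: SET bar = 44): {bar=44}
  after event 2 (t=13: DEC foo by 4): {bar=44, foo=-4}
  after event 3 (t=22: INC baz by 6): {bar=44, baz=6, foo=-4}
  after event 4 (t=31: INC foo by 2): {bar=44, baz=6, foo=-2}
  after event 5 (t=34: DEL bar): {baz=6, foo=-2}
  after event 6 (t=42: DEC foo by 1): {baz=6, foo=-3}
  after event 7 (t=51: SET baz = -15): {baz=-15, foo=-3}

Answer: {baz=-15, foo=-3}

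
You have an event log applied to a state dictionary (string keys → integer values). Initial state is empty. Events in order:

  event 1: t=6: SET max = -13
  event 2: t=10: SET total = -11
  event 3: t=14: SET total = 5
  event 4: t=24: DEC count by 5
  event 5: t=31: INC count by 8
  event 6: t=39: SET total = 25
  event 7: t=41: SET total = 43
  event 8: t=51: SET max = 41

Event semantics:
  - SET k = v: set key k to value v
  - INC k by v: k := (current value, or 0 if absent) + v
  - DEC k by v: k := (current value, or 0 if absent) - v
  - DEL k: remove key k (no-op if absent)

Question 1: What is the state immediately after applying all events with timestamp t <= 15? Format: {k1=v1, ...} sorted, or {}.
Apply events with t <= 15 (3 events):
  after event 1 (t=6: SET max = -13): {max=-13}
  after event 2 (t=10: SET total = -11): {max=-13, total=-11}
  after event 3 (t=14: SET total = 5): {max=-13, total=5}

Answer: {max=-13, total=5}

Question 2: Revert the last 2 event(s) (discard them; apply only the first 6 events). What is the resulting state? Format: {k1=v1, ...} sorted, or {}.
Keep first 6 events (discard last 2):
  after event 1 (t=6: SET max = -13): {max=-13}
  after event 2 (t=10: SET total = -11): {max=-13, total=-11}
  after event 3 (t=14: SET total = 5): {max=-13, total=5}
  after event 4 (t=24: DEC count by 5): {count=-5, max=-13, total=5}
  after event 5 (t=31: INC count by 8): {count=3, max=-13, total=5}
  after event 6 (t=39: SET total = 25): {count=3, max=-13, total=25}

Answer: {count=3, max=-13, total=25}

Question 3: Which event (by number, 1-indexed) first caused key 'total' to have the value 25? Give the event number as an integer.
Looking for first event where total becomes 25:
  event 2: total = -11
  event 3: total = 5
  event 4: total = 5
  event 5: total = 5
  event 6: total 5 -> 25  <-- first match

Answer: 6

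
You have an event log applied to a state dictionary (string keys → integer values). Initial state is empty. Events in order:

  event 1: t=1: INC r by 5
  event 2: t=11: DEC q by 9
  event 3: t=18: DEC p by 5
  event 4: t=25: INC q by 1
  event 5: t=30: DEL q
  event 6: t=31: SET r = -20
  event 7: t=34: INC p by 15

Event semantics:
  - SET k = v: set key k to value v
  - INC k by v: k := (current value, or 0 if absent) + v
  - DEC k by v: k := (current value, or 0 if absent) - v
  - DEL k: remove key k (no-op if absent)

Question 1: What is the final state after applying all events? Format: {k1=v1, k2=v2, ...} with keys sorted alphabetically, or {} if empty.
  after event 1 (t=1: INC r by 5): {r=5}
  after event 2 (t=11: DEC q by 9): {q=-9, r=5}
  after event 3 (t=18: DEC p by 5): {p=-5, q=-9, r=5}
  after event 4 (t=25: INC q by 1): {p=-5, q=-8, r=5}
  after event 5 (t=30: DEL q): {p=-5, r=5}
  after event 6 (t=31: SET r = -20): {p=-5, r=-20}
  after event 7 (t=34: INC p by 15): {p=10, r=-20}

Answer: {p=10, r=-20}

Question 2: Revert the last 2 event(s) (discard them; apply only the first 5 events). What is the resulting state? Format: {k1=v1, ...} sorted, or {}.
Keep first 5 events (discard last 2):
  after event 1 (t=1: INC r by 5): {r=5}
  after event 2 (t=11: DEC q by 9): {q=-9, r=5}
  after event 3 (t=18: DEC p by 5): {p=-5, q=-9, r=5}
  after event 4 (t=25: INC q by 1): {p=-5, q=-8, r=5}
  after event 5 (t=30: DEL q): {p=-5, r=5}

Answer: {p=-5, r=5}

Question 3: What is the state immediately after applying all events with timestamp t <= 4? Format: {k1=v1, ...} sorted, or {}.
Answer: {r=5}

Derivation:
Apply events with t <= 4 (1 events):
  after event 1 (t=1: INC r by 5): {r=5}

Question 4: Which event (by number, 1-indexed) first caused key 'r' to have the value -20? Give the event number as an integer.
Answer: 6

Derivation:
Looking for first event where r becomes -20:
  event 1: r = 5
  event 2: r = 5
  event 3: r = 5
  event 4: r = 5
  event 5: r = 5
  event 6: r 5 -> -20  <-- first match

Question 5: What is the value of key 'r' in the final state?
Track key 'r' through all 7 events:
  event 1 (t=1: INC r by 5): r (absent) -> 5
  event 2 (t=11: DEC q by 9): r unchanged
  event 3 (t=18: DEC p by 5): r unchanged
  event 4 (t=25: INC q by 1): r unchanged
  event 5 (t=30: DEL q): r unchanged
  event 6 (t=31: SET r = -20): r 5 -> -20
  event 7 (t=34: INC p by 15): r unchanged
Final: r = -20

Answer: -20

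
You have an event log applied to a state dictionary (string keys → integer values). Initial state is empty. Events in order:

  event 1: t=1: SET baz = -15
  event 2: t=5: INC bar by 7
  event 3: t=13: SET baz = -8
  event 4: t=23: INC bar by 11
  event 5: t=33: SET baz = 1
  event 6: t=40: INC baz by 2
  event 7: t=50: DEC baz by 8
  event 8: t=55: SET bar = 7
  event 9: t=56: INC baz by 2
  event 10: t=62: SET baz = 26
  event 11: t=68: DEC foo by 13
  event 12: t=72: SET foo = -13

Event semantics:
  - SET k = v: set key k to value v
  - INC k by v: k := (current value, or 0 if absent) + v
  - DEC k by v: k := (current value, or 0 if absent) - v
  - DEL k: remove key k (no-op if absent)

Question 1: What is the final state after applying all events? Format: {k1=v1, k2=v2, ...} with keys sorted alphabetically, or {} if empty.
Answer: {bar=7, baz=26, foo=-13}

Derivation:
  after event 1 (t=1: SET baz = -15): {baz=-15}
  after event 2 (t=5: INC bar by 7): {bar=7, baz=-15}
  after event 3 (t=13: SET baz = -8): {bar=7, baz=-8}
  after event 4 (t=23: INC bar by 11): {bar=18, baz=-8}
  after event 5 (t=33: SET baz = 1): {bar=18, baz=1}
  after event 6 (t=40: INC baz by 2): {bar=18, baz=3}
  after event 7 (t=50: DEC baz by 8): {bar=18, baz=-5}
  after event 8 (t=55: SET bar = 7): {bar=7, baz=-5}
  after event 9 (t=56: INC baz by 2): {bar=7, baz=-3}
  after event 10 (t=62: SET baz = 26): {bar=7, baz=26}
  after event 11 (t=68: DEC foo by 13): {bar=7, baz=26, foo=-13}
  after event 12 (t=72: SET foo = -13): {bar=7, baz=26, foo=-13}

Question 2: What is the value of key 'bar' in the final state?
Answer: 7

Derivation:
Track key 'bar' through all 12 events:
  event 1 (t=1: SET baz = -15): bar unchanged
  event 2 (t=5: INC bar by 7): bar (absent) -> 7
  event 3 (t=13: SET baz = -8): bar unchanged
  event 4 (t=23: INC bar by 11): bar 7 -> 18
  event 5 (t=33: SET baz = 1): bar unchanged
  event 6 (t=40: INC baz by 2): bar unchanged
  event 7 (t=50: DEC baz by 8): bar unchanged
  event 8 (t=55: SET bar = 7): bar 18 -> 7
  event 9 (t=56: INC baz by 2): bar unchanged
  event 10 (t=62: SET baz = 26): bar unchanged
  event 11 (t=68: DEC foo by 13): bar unchanged
  event 12 (t=72: SET foo = -13): bar unchanged
Final: bar = 7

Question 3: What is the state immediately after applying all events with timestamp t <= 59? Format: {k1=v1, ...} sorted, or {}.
Apply events with t <= 59 (9 events):
  after event 1 (t=1: SET baz = -15): {baz=-15}
  after event 2 (t=5: INC bar by 7): {bar=7, baz=-15}
  after event 3 (t=13: SET baz = -8): {bar=7, baz=-8}
  after event 4 (t=23: INC bar by 11): {bar=18, baz=-8}
  after event 5 (t=33: SET baz = 1): {bar=18, baz=1}
  after event 6 (t=40: INC baz by 2): {bar=18, baz=3}
  after event 7 (t=50: DEC baz by 8): {bar=18, baz=-5}
  after event 8 (t=55: SET bar = 7): {bar=7, baz=-5}
  after event 9 (t=56: INC baz by 2): {bar=7, baz=-3}

Answer: {bar=7, baz=-3}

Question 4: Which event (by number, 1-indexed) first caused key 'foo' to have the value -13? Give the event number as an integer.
Answer: 11

Derivation:
Looking for first event where foo becomes -13:
  event 11: foo (absent) -> -13  <-- first match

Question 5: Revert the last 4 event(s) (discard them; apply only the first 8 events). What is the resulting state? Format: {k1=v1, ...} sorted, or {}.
Answer: {bar=7, baz=-5}

Derivation:
Keep first 8 events (discard last 4):
  after event 1 (t=1: SET baz = -15): {baz=-15}
  after event 2 (t=5: INC bar by 7): {bar=7, baz=-15}
  after event 3 (t=13: SET baz = -8): {bar=7, baz=-8}
  after event 4 (t=23: INC bar by 11): {bar=18, baz=-8}
  after event 5 (t=33: SET baz = 1): {bar=18, baz=1}
  after event 6 (t=40: INC baz by 2): {bar=18, baz=3}
  after event 7 (t=50: DEC baz by 8): {bar=18, baz=-5}
  after event 8 (t=55: SET bar = 7): {bar=7, baz=-5}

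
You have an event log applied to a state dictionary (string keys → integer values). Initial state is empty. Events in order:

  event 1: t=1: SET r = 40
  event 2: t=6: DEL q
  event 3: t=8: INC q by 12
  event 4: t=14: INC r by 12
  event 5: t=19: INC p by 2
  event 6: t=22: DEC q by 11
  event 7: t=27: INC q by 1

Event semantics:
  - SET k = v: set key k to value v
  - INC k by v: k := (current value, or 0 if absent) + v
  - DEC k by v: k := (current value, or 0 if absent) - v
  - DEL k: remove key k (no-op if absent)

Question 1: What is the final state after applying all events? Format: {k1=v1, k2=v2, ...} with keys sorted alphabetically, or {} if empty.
  after event 1 (t=1: SET r = 40): {r=40}
  after event 2 (t=6: DEL q): {r=40}
  after event 3 (t=8: INC q by 12): {q=12, r=40}
  after event 4 (t=14: INC r by 12): {q=12, r=52}
  after event 5 (t=19: INC p by 2): {p=2, q=12, r=52}
  after event 6 (t=22: DEC q by 11): {p=2, q=1, r=52}
  after event 7 (t=27: INC q by 1): {p=2, q=2, r=52}

Answer: {p=2, q=2, r=52}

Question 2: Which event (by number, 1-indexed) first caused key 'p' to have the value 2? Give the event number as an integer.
Looking for first event where p becomes 2:
  event 5: p (absent) -> 2  <-- first match

Answer: 5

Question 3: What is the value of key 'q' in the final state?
Track key 'q' through all 7 events:
  event 1 (t=1: SET r = 40): q unchanged
  event 2 (t=6: DEL q): q (absent) -> (absent)
  event 3 (t=8: INC q by 12): q (absent) -> 12
  event 4 (t=14: INC r by 12): q unchanged
  event 5 (t=19: INC p by 2): q unchanged
  event 6 (t=22: DEC q by 11): q 12 -> 1
  event 7 (t=27: INC q by 1): q 1 -> 2
Final: q = 2

Answer: 2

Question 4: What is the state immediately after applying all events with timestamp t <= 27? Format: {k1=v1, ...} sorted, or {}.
Apply events with t <= 27 (7 events):
  after event 1 (t=1: SET r = 40): {r=40}
  after event 2 (t=6: DEL q): {r=40}
  after event 3 (t=8: INC q by 12): {q=12, r=40}
  after event 4 (t=14: INC r by 12): {q=12, r=52}
  after event 5 (t=19: INC p by 2): {p=2, q=12, r=52}
  after event 6 (t=22: DEC q by 11): {p=2, q=1, r=52}
  after event 7 (t=27: INC q by 1): {p=2, q=2, r=52}

Answer: {p=2, q=2, r=52}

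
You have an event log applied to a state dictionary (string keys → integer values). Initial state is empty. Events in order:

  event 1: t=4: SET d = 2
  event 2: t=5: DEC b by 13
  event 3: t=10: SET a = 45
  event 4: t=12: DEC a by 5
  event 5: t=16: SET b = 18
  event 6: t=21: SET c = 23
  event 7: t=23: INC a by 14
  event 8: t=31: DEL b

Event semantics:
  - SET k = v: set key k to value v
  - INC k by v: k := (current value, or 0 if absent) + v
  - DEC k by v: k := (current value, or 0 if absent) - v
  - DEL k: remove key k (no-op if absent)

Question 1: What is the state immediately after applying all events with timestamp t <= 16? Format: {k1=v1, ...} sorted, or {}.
Apply events with t <= 16 (5 events):
  after event 1 (t=4: SET d = 2): {d=2}
  after event 2 (t=5: DEC b by 13): {b=-13, d=2}
  after event 3 (t=10: SET a = 45): {a=45, b=-13, d=2}
  after event 4 (t=12: DEC a by 5): {a=40, b=-13, d=2}
  after event 5 (t=16: SET b = 18): {a=40, b=18, d=2}

Answer: {a=40, b=18, d=2}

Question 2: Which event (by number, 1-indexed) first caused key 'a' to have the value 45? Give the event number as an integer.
Answer: 3

Derivation:
Looking for first event where a becomes 45:
  event 3: a (absent) -> 45  <-- first match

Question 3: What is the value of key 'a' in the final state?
Track key 'a' through all 8 events:
  event 1 (t=4: SET d = 2): a unchanged
  event 2 (t=5: DEC b by 13): a unchanged
  event 3 (t=10: SET a = 45): a (absent) -> 45
  event 4 (t=12: DEC a by 5): a 45 -> 40
  event 5 (t=16: SET b = 18): a unchanged
  event 6 (t=21: SET c = 23): a unchanged
  event 7 (t=23: INC a by 14): a 40 -> 54
  event 8 (t=31: DEL b): a unchanged
Final: a = 54

Answer: 54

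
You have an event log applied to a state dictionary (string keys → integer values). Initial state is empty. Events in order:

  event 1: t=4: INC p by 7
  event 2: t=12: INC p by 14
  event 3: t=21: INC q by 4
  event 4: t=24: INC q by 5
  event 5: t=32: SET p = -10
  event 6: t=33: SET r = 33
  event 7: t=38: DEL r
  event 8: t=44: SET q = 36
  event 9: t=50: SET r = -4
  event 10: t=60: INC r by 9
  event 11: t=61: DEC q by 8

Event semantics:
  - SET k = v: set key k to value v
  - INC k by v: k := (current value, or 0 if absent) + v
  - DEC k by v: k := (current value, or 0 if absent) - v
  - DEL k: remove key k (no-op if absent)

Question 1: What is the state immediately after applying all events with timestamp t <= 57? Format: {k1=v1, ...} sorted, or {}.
Apply events with t <= 57 (9 events):
  after event 1 (t=4: INC p by 7): {p=7}
  after event 2 (t=12: INC p by 14): {p=21}
  after event 3 (t=21: INC q by 4): {p=21, q=4}
  after event 4 (t=24: INC q by 5): {p=21, q=9}
  after event 5 (t=32: SET p = -10): {p=-10, q=9}
  after event 6 (t=33: SET r = 33): {p=-10, q=9, r=33}
  after event 7 (t=38: DEL r): {p=-10, q=9}
  after event 8 (t=44: SET q = 36): {p=-10, q=36}
  after event 9 (t=50: SET r = -4): {p=-10, q=36, r=-4}

Answer: {p=-10, q=36, r=-4}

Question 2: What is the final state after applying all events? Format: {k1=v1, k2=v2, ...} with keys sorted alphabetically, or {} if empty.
Answer: {p=-10, q=28, r=5}

Derivation:
  after event 1 (t=4: INC p by 7): {p=7}
  after event 2 (t=12: INC p by 14): {p=21}
  after event 3 (t=21: INC q by 4): {p=21, q=4}
  after event 4 (t=24: INC q by 5): {p=21, q=9}
  after event 5 (t=32: SET p = -10): {p=-10, q=9}
  after event 6 (t=33: SET r = 33): {p=-10, q=9, r=33}
  after event 7 (t=38: DEL r): {p=-10, q=9}
  after event 8 (t=44: SET q = 36): {p=-10, q=36}
  after event 9 (t=50: SET r = -4): {p=-10, q=36, r=-4}
  after event 10 (t=60: INC r by 9): {p=-10, q=36, r=5}
  after event 11 (t=61: DEC q by 8): {p=-10, q=28, r=5}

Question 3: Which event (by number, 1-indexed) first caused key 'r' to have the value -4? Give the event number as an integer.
Answer: 9

Derivation:
Looking for first event where r becomes -4:
  event 6: r = 33
  event 7: r = (absent)
  event 9: r (absent) -> -4  <-- first match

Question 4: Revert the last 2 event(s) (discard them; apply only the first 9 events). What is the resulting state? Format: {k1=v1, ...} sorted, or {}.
Answer: {p=-10, q=36, r=-4}

Derivation:
Keep first 9 events (discard last 2):
  after event 1 (t=4: INC p by 7): {p=7}
  after event 2 (t=12: INC p by 14): {p=21}
  after event 3 (t=21: INC q by 4): {p=21, q=4}
  after event 4 (t=24: INC q by 5): {p=21, q=9}
  after event 5 (t=32: SET p = -10): {p=-10, q=9}
  after event 6 (t=33: SET r = 33): {p=-10, q=9, r=33}
  after event 7 (t=38: DEL r): {p=-10, q=9}
  after event 8 (t=44: SET q = 36): {p=-10, q=36}
  after event 9 (t=50: SET r = -4): {p=-10, q=36, r=-4}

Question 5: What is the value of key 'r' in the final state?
Answer: 5

Derivation:
Track key 'r' through all 11 events:
  event 1 (t=4: INC p by 7): r unchanged
  event 2 (t=12: INC p by 14): r unchanged
  event 3 (t=21: INC q by 4): r unchanged
  event 4 (t=24: INC q by 5): r unchanged
  event 5 (t=32: SET p = -10): r unchanged
  event 6 (t=33: SET r = 33): r (absent) -> 33
  event 7 (t=38: DEL r): r 33 -> (absent)
  event 8 (t=44: SET q = 36): r unchanged
  event 9 (t=50: SET r = -4): r (absent) -> -4
  event 10 (t=60: INC r by 9): r -4 -> 5
  event 11 (t=61: DEC q by 8): r unchanged
Final: r = 5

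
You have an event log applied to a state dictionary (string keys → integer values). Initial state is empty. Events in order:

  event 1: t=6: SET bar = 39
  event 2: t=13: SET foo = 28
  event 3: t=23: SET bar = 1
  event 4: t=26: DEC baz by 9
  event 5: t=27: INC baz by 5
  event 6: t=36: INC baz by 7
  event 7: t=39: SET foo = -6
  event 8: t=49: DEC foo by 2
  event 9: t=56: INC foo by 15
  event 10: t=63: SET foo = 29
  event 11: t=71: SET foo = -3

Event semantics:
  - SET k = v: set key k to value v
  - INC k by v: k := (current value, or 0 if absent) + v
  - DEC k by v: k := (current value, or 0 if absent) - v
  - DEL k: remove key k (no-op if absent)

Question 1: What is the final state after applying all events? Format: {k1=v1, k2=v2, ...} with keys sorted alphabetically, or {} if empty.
Answer: {bar=1, baz=3, foo=-3}

Derivation:
  after event 1 (t=6: SET bar = 39): {bar=39}
  after event 2 (t=13: SET foo = 28): {bar=39, foo=28}
  after event 3 (t=23: SET bar = 1): {bar=1, foo=28}
  after event 4 (t=26: DEC baz by 9): {bar=1, baz=-9, foo=28}
  after event 5 (t=27: INC baz by 5): {bar=1, baz=-4, foo=28}
  after event 6 (t=36: INC baz by 7): {bar=1, baz=3, foo=28}
  after event 7 (t=39: SET foo = -6): {bar=1, baz=3, foo=-6}
  after event 8 (t=49: DEC foo by 2): {bar=1, baz=3, foo=-8}
  after event 9 (t=56: INC foo by 15): {bar=1, baz=3, foo=7}
  after event 10 (t=63: SET foo = 29): {bar=1, baz=3, foo=29}
  after event 11 (t=71: SET foo = -3): {bar=1, baz=3, foo=-3}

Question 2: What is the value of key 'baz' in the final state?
Answer: 3

Derivation:
Track key 'baz' through all 11 events:
  event 1 (t=6: SET bar = 39): baz unchanged
  event 2 (t=13: SET foo = 28): baz unchanged
  event 3 (t=23: SET bar = 1): baz unchanged
  event 4 (t=26: DEC baz by 9): baz (absent) -> -9
  event 5 (t=27: INC baz by 5): baz -9 -> -4
  event 6 (t=36: INC baz by 7): baz -4 -> 3
  event 7 (t=39: SET foo = -6): baz unchanged
  event 8 (t=49: DEC foo by 2): baz unchanged
  event 9 (t=56: INC foo by 15): baz unchanged
  event 10 (t=63: SET foo = 29): baz unchanged
  event 11 (t=71: SET foo = -3): baz unchanged
Final: baz = 3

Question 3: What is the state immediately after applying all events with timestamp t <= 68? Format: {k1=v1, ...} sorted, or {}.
Apply events with t <= 68 (10 events):
  after event 1 (t=6: SET bar = 39): {bar=39}
  after event 2 (t=13: SET foo = 28): {bar=39, foo=28}
  after event 3 (t=23: SET bar = 1): {bar=1, foo=28}
  after event 4 (t=26: DEC baz by 9): {bar=1, baz=-9, foo=28}
  after event 5 (t=27: INC baz by 5): {bar=1, baz=-4, foo=28}
  after event 6 (t=36: INC baz by 7): {bar=1, baz=3, foo=28}
  after event 7 (t=39: SET foo = -6): {bar=1, baz=3, foo=-6}
  after event 8 (t=49: DEC foo by 2): {bar=1, baz=3, foo=-8}
  after event 9 (t=56: INC foo by 15): {bar=1, baz=3, foo=7}
  after event 10 (t=63: SET foo = 29): {bar=1, baz=3, foo=29}

Answer: {bar=1, baz=3, foo=29}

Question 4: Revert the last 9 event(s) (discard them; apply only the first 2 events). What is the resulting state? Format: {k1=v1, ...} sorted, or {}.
Keep first 2 events (discard last 9):
  after event 1 (t=6: SET bar = 39): {bar=39}
  after event 2 (t=13: SET foo = 28): {bar=39, foo=28}

Answer: {bar=39, foo=28}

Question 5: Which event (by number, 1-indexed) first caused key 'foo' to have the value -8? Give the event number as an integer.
Answer: 8

Derivation:
Looking for first event where foo becomes -8:
  event 2: foo = 28
  event 3: foo = 28
  event 4: foo = 28
  event 5: foo = 28
  event 6: foo = 28
  event 7: foo = -6
  event 8: foo -6 -> -8  <-- first match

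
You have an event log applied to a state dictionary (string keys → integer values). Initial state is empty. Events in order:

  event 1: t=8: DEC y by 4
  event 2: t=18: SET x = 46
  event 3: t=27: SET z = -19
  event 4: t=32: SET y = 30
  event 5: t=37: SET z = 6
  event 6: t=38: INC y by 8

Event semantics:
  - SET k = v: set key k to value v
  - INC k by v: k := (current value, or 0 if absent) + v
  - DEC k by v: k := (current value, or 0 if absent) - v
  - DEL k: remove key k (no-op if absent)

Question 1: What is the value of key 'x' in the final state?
Track key 'x' through all 6 events:
  event 1 (t=8: DEC y by 4): x unchanged
  event 2 (t=18: SET x = 46): x (absent) -> 46
  event 3 (t=27: SET z = -19): x unchanged
  event 4 (t=32: SET y = 30): x unchanged
  event 5 (t=37: SET z = 6): x unchanged
  event 6 (t=38: INC y by 8): x unchanged
Final: x = 46

Answer: 46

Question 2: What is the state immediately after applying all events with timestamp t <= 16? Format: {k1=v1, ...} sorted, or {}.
Apply events with t <= 16 (1 events):
  after event 1 (t=8: DEC y by 4): {y=-4}

Answer: {y=-4}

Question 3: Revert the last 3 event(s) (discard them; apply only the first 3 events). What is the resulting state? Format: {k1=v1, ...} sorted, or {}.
Answer: {x=46, y=-4, z=-19}

Derivation:
Keep first 3 events (discard last 3):
  after event 1 (t=8: DEC y by 4): {y=-4}
  after event 2 (t=18: SET x = 46): {x=46, y=-4}
  after event 3 (t=27: SET z = -19): {x=46, y=-4, z=-19}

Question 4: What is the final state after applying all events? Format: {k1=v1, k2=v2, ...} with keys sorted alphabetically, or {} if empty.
  after event 1 (t=8: DEC y by 4): {y=-4}
  after event 2 (t=18: SET x = 46): {x=46, y=-4}
  after event 3 (t=27: SET z = -19): {x=46, y=-4, z=-19}
  after event 4 (t=32: SET y = 30): {x=46, y=30, z=-19}
  after event 5 (t=37: SET z = 6): {x=46, y=30, z=6}
  after event 6 (t=38: INC y by 8): {x=46, y=38, z=6}

Answer: {x=46, y=38, z=6}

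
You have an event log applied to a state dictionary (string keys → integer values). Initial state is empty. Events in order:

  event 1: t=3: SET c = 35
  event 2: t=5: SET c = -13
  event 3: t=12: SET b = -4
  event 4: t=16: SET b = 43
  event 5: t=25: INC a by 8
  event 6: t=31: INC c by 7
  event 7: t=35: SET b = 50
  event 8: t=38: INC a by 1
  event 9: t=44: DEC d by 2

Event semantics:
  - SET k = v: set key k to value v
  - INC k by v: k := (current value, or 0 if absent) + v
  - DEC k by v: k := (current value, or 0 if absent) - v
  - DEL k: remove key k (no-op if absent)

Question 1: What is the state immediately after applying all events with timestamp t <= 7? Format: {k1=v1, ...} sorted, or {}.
Apply events with t <= 7 (2 events):
  after event 1 (t=3: SET c = 35): {c=35}
  after event 2 (t=5: SET c = -13): {c=-13}

Answer: {c=-13}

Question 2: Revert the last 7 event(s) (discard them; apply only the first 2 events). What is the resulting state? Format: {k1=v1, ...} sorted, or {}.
Keep first 2 events (discard last 7):
  after event 1 (t=3: SET c = 35): {c=35}
  after event 2 (t=5: SET c = -13): {c=-13}

Answer: {c=-13}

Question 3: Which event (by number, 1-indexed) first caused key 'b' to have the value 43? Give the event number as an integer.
Looking for first event where b becomes 43:
  event 3: b = -4
  event 4: b -4 -> 43  <-- first match

Answer: 4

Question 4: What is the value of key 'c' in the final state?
Answer: -6

Derivation:
Track key 'c' through all 9 events:
  event 1 (t=3: SET c = 35): c (absent) -> 35
  event 2 (t=5: SET c = -13): c 35 -> -13
  event 3 (t=12: SET b = -4): c unchanged
  event 4 (t=16: SET b = 43): c unchanged
  event 5 (t=25: INC a by 8): c unchanged
  event 6 (t=31: INC c by 7): c -13 -> -6
  event 7 (t=35: SET b = 50): c unchanged
  event 8 (t=38: INC a by 1): c unchanged
  event 9 (t=44: DEC d by 2): c unchanged
Final: c = -6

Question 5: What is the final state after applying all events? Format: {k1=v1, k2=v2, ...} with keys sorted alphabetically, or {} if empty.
  after event 1 (t=3: SET c = 35): {c=35}
  after event 2 (t=5: SET c = -13): {c=-13}
  after event 3 (t=12: SET b = -4): {b=-4, c=-13}
  after event 4 (t=16: SET b = 43): {b=43, c=-13}
  after event 5 (t=25: INC a by 8): {a=8, b=43, c=-13}
  after event 6 (t=31: INC c by 7): {a=8, b=43, c=-6}
  after event 7 (t=35: SET b = 50): {a=8, b=50, c=-6}
  after event 8 (t=38: INC a by 1): {a=9, b=50, c=-6}
  after event 9 (t=44: DEC d by 2): {a=9, b=50, c=-6, d=-2}

Answer: {a=9, b=50, c=-6, d=-2}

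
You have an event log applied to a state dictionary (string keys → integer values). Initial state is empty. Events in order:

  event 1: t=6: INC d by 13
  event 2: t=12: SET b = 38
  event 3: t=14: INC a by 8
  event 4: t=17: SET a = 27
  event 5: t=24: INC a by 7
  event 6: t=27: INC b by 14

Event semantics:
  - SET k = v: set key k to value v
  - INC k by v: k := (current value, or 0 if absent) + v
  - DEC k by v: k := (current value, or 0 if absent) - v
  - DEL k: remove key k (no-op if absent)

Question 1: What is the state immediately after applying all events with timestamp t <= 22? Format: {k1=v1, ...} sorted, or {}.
Answer: {a=27, b=38, d=13}

Derivation:
Apply events with t <= 22 (4 events):
  after event 1 (t=6: INC d by 13): {d=13}
  after event 2 (t=12: SET b = 38): {b=38, d=13}
  after event 3 (t=14: INC a by 8): {a=8, b=38, d=13}
  after event 4 (t=17: SET a = 27): {a=27, b=38, d=13}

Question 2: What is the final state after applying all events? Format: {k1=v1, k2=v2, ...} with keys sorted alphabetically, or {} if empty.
Answer: {a=34, b=52, d=13}

Derivation:
  after event 1 (t=6: INC d by 13): {d=13}
  after event 2 (t=12: SET b = 38): {b=38, d=13}
  after event 3 (t=14: INC a by 8): {a=8, b=38, d=13}
  after event 4 (t=17: SET a = 27): {a=27, b=38, d=13}
  after event 5 (t=24: INC a by 7): {a=34, b=38, d=13}
  after event 6 (t=27: INC b by 14): {a=34, b=52, d=13}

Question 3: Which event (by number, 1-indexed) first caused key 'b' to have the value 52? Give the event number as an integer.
Answer: 6

Derivation:
Looking for first event where b becomes 52:
  event 2: b = 38
  event 3: b = 38
  event 4: b = 38
  event 5: b = 38
  event 6: b 38 -> 52  <-- first match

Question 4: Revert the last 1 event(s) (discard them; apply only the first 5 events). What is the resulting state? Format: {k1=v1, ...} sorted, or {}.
Answer: {a=34, b=38, d=13}

Derivation:
Keep first 5 events (discard last 1):
  after event 1 (t=6: INC d by 13): {d=13}
  after event 2 (t=12: SET b = 38): {b=38, d=13}
  after event 3 (t=14: INC a by 8): {a=8, b=38, d=13}
  after event 4 (t=17: SET a = 27): {a=27, b=38, d=13}
  after event 5 (t=24: INC a by 7): {a=34, b=38, d=13}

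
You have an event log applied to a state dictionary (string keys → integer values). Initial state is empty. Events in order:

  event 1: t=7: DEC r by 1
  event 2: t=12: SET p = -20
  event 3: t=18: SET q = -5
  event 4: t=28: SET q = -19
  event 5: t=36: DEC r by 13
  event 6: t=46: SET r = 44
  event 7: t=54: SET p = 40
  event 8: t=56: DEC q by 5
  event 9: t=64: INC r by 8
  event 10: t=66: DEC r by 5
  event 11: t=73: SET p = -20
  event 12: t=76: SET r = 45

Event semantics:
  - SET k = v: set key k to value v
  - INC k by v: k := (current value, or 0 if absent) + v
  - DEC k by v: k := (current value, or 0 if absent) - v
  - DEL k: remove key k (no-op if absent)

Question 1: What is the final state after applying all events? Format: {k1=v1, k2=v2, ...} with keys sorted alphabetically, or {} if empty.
Answer: {p=-20, q=-24, r=45}

Derivation:
  after event 1 (t=7: DEC r by 1): {r=-1}
  after event 2 (t=12: SET p = -20): {p=-20, r=-1}
  after event 3 (t=18: SET q = -5): {p=-20, q=-5, r=-1}
  after event 4 (t=28: SET q = -19): {p=-20, q=-19, r=-1}
  after event 5 (t=36: DEC r by 13): {p=-20, q=-19, r=-14}
  after event 6 (t=46: SET r = 44): {p=-20, q=-19, r=44}
  after event 7 (t=54: SET p = 40): {p=40, q=-19, r=44}
  after event 8 (t=56: DEC q by 5): {p=40, q=-24, r=44}
  after event 9 (t=64: INC r by 8): {p=40, q=-24, r=52}
  after event 10 (t=66: DEC r by 5): {p=40, q=-24, r=47}
  after event 11 (t=73: SET p = -20): {p=-20, q=-24, r=47}
  after event 12 (t=76: SET r = 45): {p=-20, q=-24, r=45}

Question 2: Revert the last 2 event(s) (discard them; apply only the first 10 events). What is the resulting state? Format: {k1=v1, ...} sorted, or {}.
Answer: {p=40, q=-24, r=47}

Derivation:
Keep first 10 events (discard last 2):
  after event 1 (t=7: DEC r by 1): {r=-1}
  after event 2 (t=12: SET p = -20): {p=-20, r=-1}
  after event 3 (t=18: SET q = -5): {p=-20, q=-5, r=-1}
  after event 4 (t=28: SET q = -19): {p=-20, q=-19, r=-1}
  after event 5 (t=36: DEC r by 13): {p=-20, q=-19, r=-14}
  after event 6 (t=46: SET r = 44): {p=-20, q=-19, r=44}
  after event 7 (t=54: SET p = 40): {p=40, q=-19, r=44}
  after event 8 (t=56: DEC q by 5): {p=40, q=-24, r=44}
  after event 9 (t=64: INC r by 8): {p=40, q=-24, r=52}
  after event 10 (t=66: DEC r by 5): {p=40, q=-24, r=47}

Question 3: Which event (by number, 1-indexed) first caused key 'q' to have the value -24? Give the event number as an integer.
Answer: 8

Derivation:
Looking for first event where q becomes -24:
  event 3: q = -5
  event 4: q = -19
  event 5: q = -19
  event 6: q = -19
  event 7: q = -19
  event 8: q -19 -> -24  <-- first match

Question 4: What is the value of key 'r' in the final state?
Answer: 45

Derivation:
Track key 'r' through all 12 events:
  event 1 (t=7: DEC r by 1): r (absent) -> -1
  event 2 (t=12: SET p = -20): r unchanged
  event 3 (t=18: SET q = -5): r unchanged
  event 4 (t=28: SET q = -19): r unchanged
  event 5 (t=36: DEC r by 13): r -1 -> -14
  event 6 (t=46: SET r = 44): r -14 -> 44
  event 7 (t=54: SET p = 40): r unchanged
  event 8 (t=56: DEC q by 5): r unchanged
  event 9 (t=64: INC r by 8): r 44 -> 52
  event 10 (t=66: DEC r by 5): r 52 -> 47
  event 11 (t=73: SET p = -20): r unchanged
  event 12 (t=76: SET r = 45): r 47 -> 45
Final: r = 45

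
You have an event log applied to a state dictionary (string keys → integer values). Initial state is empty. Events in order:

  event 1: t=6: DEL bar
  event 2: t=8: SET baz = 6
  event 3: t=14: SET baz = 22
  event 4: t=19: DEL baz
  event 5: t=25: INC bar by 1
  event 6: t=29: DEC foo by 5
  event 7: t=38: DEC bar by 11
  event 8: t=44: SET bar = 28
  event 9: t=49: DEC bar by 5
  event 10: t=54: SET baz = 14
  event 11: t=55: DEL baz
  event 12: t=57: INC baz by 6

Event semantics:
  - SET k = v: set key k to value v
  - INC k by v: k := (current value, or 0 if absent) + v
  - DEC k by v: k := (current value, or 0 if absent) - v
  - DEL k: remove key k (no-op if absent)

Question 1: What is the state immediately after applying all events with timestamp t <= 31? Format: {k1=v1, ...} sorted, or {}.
Apply events with t <= 31 (6 events):
  after event 1 (t=6: DEL bar): {}
  after event 2 (t=8: SET baz = 6): {baz=6}
  after event 3 (t=14: SET baz = 22): {baz=22}
  after event 4 (t=19: DEL baz): {}
  after event 5 (t=25: INC bar by 1): {bar=1}
  after event 6 (t=29: DEC foo by 5): {bar=1, foo=-5}

Answer: {bar=1, foo=-5}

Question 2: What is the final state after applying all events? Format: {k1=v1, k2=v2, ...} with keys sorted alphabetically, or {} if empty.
  after event 1 (t=6: DEL bar): {}
  after event 2 (t=8: SET baz = 6): {baz=6}
  after event 3 (t=14: SET baz = 22): {baz=22}
  after event 4 (t=19: DEL baz): {}
  after event 5 (t=25: INC bar by 1): {bar=1}
  after event 6 (t=29: DEC foo by 5): {bar=1, foo=-5}
  after event 7 (t=38: DEC bar by 11): {bar=-10, foo=-5}
  after event 8 (t=44: SET bar = 28): {bar=28, foo=-5}
  after event 9 (t=49: DEC bar by 5): {bar=23, foo=-5}
  after event 10 (t=54: SET baz = 14): {bar=23, baz=14, foo=-5}
  after event 11 (t=55: DEL baz): {bar=23, foo=-5}
  after event 12 (t=57: INC baz by 6): {bar=23, baz=6, foo=-5}

Answer: {bar=23, baz=6, foo=-5}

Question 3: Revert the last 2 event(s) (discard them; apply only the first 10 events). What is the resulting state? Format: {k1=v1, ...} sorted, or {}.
Answer: {bar=23, baz=14, foo=-5}

Derivation:
Keep first 10 events (discard last 2):
  after event 1 (t=6: DEL bar): {}
  after event 2 (t=8: SET baz = 6): {baz=6}
  after event 3 (t=14: SET baz = 22): {baz=22}
  after event 4 (t=19: DEL baz): {}
  after event 5 (t=25: INC bar by 1): {bar=1}
  after event 6 (t=29: DEC foo by 5): {bar=1, foo=-5}
  after event 7 (t=38: DEC bar by 11): {bar=-10, foo=-5}
  after event 8 (t=44: SET bar = 28): {bar=28, foo=-5}
  after event 9 (t=49: DEC bar by 5): {bar=23, foo=-5}
  after event 10 (t=54: SET baz = 14): {bar=23, baz=14, foo=-5}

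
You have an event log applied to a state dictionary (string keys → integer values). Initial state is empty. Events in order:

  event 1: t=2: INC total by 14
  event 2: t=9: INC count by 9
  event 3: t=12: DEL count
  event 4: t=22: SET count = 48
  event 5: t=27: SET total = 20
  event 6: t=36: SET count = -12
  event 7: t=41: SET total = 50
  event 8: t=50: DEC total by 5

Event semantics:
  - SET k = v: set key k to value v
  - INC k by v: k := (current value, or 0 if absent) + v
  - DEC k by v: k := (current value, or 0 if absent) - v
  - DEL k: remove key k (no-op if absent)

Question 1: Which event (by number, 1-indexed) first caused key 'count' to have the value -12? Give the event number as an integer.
Answer: 6

Derivation:
Looking for first event where count becomes -12:
  event 2: count = 9
  event 3: count = (absent)
  event 4: count = 48
  event 5: count = 48
  event 6: count 48 -> -12  <-- first match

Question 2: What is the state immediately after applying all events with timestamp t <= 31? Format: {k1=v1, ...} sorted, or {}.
Answer: {count=48, total=20}

Derivation:
Apply events with t <= 31 (5 events):
  after event 1 (t=2: INC total by 14): {total=14}
  after event 2 (t=9: INC count by 9): {count=9, total=14}
  after event 3 (t=12: DEL count): {total=14}
  after event 4 (t=22: SET count = 48): {count=48, total=14}
  after event 5 (t=27: SET total = 20): {count=48, total=20}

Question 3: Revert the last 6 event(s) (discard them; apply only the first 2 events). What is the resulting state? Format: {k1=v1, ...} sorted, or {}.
Keep first 2 events (discard last 6):
  after event 1 (t=2: INC total by 14): {total=14}
  after event 2 (t=9: INC count by 9): {count=9, total=14}

Answer: {count=9, total=14}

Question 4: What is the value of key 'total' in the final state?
Answer: 45

Derivation:
Track key 'total' through all 8 events:
  event 1 (t=2: INC total by 14): total (absent) -> 14
  event 2 (t=9: INC count by 9): total unchanged
  event 3 (t=12: DEL count): total unchanged
  event 4 (t=22: SET count = 48): total unchanged
  event 5 (t=27: SET total = 20): total 14 -> 20
  event 6 (t=36: SET count = -12): total unchanged
  event 7 (t=41: SET total = 50): total 20 -> 50
  event 8 (t=50: DEC total by 5): total 50 -> 45
Final: total = 45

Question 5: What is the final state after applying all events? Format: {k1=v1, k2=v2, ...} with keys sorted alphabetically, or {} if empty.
Answer: {count=-12, total=45}

Derivation:
  after event 1 (t=2: INC total by 14): {total=14}
  after event 2 (t=9: INC count by 9): {count=9, total=14}
  after event 3 (t=12: DEL count): {total=14}
  after event 4 (t=22: SET count = 48): {count=48, total=14}
  after event 5 (t=27: SET total = 20): {count=48, total=20}
  after event 6 (t=36: SET count = -12): {count=-12, total=20}
  after event 7 (t=41: SET total = 50): {count=-12, total=50}
  after event 8 (t=50: DEC total by 5): {count=-12, total=45}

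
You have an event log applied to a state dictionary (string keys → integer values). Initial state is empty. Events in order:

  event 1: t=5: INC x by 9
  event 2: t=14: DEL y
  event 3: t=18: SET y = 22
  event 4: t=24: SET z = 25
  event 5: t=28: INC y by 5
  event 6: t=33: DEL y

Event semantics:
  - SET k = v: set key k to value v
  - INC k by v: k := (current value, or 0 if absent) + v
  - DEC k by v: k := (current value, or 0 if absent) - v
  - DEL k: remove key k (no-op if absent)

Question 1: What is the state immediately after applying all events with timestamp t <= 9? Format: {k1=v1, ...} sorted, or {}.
Answer: {x=9}

Derivation:
Apply events with t <= 9 (1 events):
  after event 1 (t=5: INC x by 9): {x=9}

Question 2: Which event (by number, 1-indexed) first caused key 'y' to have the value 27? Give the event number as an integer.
Answer: 5

Derivation:
Looking for first event where y becomes 27:
  event 3: y = 22
  event 4: y = 22
  event 5: y 22 -> 27  <-- first match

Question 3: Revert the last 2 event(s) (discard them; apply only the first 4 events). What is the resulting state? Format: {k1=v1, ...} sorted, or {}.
Answer: {x=9, y=22, z=25}

Derivation:
Keep first 4 events (discard last 2):
  after event 1 (t=5: INC x by 9): {x=9}
  after event 2 (t=14: DEL y): {x=9}
  after event 3 (t=18: SET y = 22): {x=9, y=22}
  after event 4 (t=24: SET z = 25): {x=9, y=22, z=25}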